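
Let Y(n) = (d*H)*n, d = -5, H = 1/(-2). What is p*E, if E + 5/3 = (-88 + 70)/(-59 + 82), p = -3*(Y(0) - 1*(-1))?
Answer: 169/23 ≈ 7.3478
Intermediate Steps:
H = -½ ≈ -0.50000
Y(n) = 5*n/2 (Y(n) = (-5*(-½))*n = 5*n/2)
p = -3 (p = -3*((5/2)*0 - 1*(-1)) = -3*(0 + 1) = -3*1 = -3)
E = -169/69 (E = -5/3 + (-88 + 70)/(-59 + 82) = -5/3 - 18/23 = -169/69 ≈ -2.4493)
p*E = -3*(-169/69) = 169/23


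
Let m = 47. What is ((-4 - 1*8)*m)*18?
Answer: -10152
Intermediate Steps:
((-4 - 1*8)*m)*18 = ((-4 - 1*8)*47)*18 = ((-4 - 8)*47)*18 = -12*47*18 = -564*18 = -10152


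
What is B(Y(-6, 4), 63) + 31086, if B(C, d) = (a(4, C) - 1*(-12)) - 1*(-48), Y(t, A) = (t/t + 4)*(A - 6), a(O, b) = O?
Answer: 31150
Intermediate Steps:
Y(t, A) = -30 + 5*A (Y(t, A) = (1 + 4)*(-6 + A) = 5*(-6 + A) = -30 + 5*A)
B(C, d) = 64 (B(C, d) = (4 - 1*(-12)) - 1*(-48) = (4 + 12) + 48 = 16 + 48 = 64)
B(Y(-6, 4), 63) + 31086 = 64 + 31086 = 31150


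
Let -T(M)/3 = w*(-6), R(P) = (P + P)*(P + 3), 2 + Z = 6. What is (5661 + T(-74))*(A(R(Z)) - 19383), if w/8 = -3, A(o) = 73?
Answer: -100971990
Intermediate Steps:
Z = 4 (Z = -2 + 6 = 4)
R(P) = 2*P*(3 + P) (R(P) = (2*P)*(3 + P) = 2*P*(3 + P))
w = -24 (w = 8*(-3) = -24)
T(M) = -432 (T(M) = -(-72)*(-6) = -3*144 = -432)
(5661 + T(-74))*(A(R(Z)) - 19383) = (5661 - 432)*(73 - 19383) = 5229*(-19310) = -100971990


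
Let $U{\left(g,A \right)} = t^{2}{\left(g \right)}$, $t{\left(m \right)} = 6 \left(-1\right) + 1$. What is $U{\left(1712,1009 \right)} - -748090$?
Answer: $748115$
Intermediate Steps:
$t{\left(m \right)} = -5$ ($t{\left(m \right)} = -6 + 1 = -5$)
$U{\left(g,A \right)} = 25$ ($U{\left(g,A \right)} = \left(-5\right)^{2} = 25$)
$U{\left(1712,1009 \right)} - -748090 = 25 - -748090 = 25 + 748090 = 748115$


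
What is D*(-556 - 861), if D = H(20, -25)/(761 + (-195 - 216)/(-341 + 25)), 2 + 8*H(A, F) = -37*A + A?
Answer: 40411423/240887 ≈ 167.76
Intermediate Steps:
H(A, F) = -¼ - 9*A/2 (H(A, F) = -¼ + (-37*A + A)/8 = -¼ + (-36*A)/8 = -¼ - 9*A/2)
D = -28519/240887 (D = (-¼ - 9/2*20)/(761 + (-195 - 216)/(-341 + 25)) = (-¼ - 90)/(761 - 411/(-316)) = -361/(4*(761 - 411*(-1/316))) = -361/(4*(761 + 411/316)) = -361/(4*240887/316) = -361/4*316/240887 = -28519/240887 ≈ -0.11839)
D*(-556 - 861) = -28519*(-556 - 861)/240887 = -28519/240887*(-1417) = 40411423/240887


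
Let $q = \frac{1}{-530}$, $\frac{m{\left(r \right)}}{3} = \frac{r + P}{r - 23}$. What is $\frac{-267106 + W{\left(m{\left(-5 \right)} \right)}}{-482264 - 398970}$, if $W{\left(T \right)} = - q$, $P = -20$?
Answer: $\frac{141566179}{467054020} \approx 0.3031$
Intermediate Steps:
$m{\left(r \right)} = \frac{3 \left(-20 + r\right)}{-23 + r}$ ($m{\left(r \right)} = 3 \frac{r - 20}{r - 23} = 3 \frac{-20 + r}{-23 + r} = \frac{3 \left(-20 + r\right)}{-23 + r}$)
$q = - \frac{1}{530} \approx -0.0018868$
$W{\left(T \right)} = \frac{1}{530}$ ($W{\left(T \right)} = \left(-1\right) \left(- \frac{1}{530}\right) = \frac{1}{530}$)
$\frac{-267106 + W{\left(m{\left(-5 \right)} \right)}}{-482264 - 398970} = \frac{-267106 + \frac{1}{530}}{-482264 - 398970} = - \frac{141566179}{530 \left(-881234\right)} = \left(- \frac{141566179}{530}\right) \left(- \frac{1}{881234}\right) = \frac{141566179}{467054020}$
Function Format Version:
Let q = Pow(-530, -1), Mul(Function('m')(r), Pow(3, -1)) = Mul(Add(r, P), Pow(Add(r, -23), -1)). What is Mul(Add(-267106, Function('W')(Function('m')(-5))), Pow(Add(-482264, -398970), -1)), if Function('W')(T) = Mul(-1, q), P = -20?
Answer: Rational(141566179, 467054020) ≈ 0.30310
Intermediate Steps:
Function('m')(r) = Mul(3, Pow(Add(-23, r), -1), Add(-20, r)) (Function('m')(r) = Mul(3, Mul(Add(r, -20), Pow(Add(r, -23), -1))) = Mul(3, Mul(Add(-20, r), Pow(Add(-23, r), -1))) = Mul(3, Mul(Pow(Add(-23, r), -1), Add(-20, r))) = Mul(3, Pow(Add(-23, r), -1), Add(-20, r)))
q = Rational(-1, 530) ≈ -0.0018868
Function('W')(T) = Rational(1, 530) (Function('W')(T) = Mul(-1, Rational(-1, 530)) = Rational(1, 530))
Mul(Add(-267106, Function('W')(Function('m')(-5))), Pow(Add(-482264, -398970), -1)) = Mul(Add(-267106, Rational(1, 530)), Pow(Add(-482264, -398970), -1)) = Mul(Rational(-141566179, 530), Pow(-881234, -1)) = Mul(Rational(-141566179, 530), Rational(-1, 881234)) = Rational(141566179, 467054020)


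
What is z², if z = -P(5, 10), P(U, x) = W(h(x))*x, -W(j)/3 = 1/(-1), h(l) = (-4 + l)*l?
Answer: 900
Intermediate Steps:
h(l) = l*(-4 + l)
W(j) = 3 (W(j) = -3/(-1) = -3*(-1) = 3)
P(U, x) = 3*x
z = -30 (z = -3*10 = -1*30 = -30)
z² = (-30)² = 900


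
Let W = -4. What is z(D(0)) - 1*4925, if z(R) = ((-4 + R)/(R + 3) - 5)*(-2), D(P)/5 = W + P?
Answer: -83603/17 ≈ -4917.8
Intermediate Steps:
D(P) = -20 + 5*P (D(P) = 5*(-4 + P) = -20 + 5*P)
z(R) = 10 - 2*(-4 + R)/(3 + R) (z(R) = ((-4 + R)/(3 + R) - 5)*(-2) = (-5 + (-4 + R)/(3 + R))*(-2) = 10 - 2*(-4 + R)/(3 + R))
z(D(0)) - 1*4925 = 2*(19 + 4*(-20 + 5*0))/(3 + (-20 + 5*0)) - 1*4925 = 2*(19 + 4*(-20 + 0))/(3 + (-20 + 0)) - 4925 = 2*(19 + 4*(-20))/(3 - 20) - 4925 = 2*(19 - 80)/(-17) - 4925 = 2*(-1/17)*(-61) - 4925 = 122/17 - 4925 = -83603/17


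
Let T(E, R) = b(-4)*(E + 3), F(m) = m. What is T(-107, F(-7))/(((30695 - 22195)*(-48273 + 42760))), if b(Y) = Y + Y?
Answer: -208/11715125 ≈ -1.7755e-5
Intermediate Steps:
b(Y) = 2*Y
T(E, R) = -24 - 8*E (T(E, R) = (2*(-4))*(E + 3) = -8*(3 + E) = -24 - 8*E)
T(-107, F(-7))/(((30695 - 22195)*(-48273 + 42760))) = (-24 - 8*(-107))/(((30695 - 22195)*(-48273 + 42760))) = (-24 + 856)/((8500*(-5513))) = 832/(-46860500) = 832*(-1/46860500) = -208/11715125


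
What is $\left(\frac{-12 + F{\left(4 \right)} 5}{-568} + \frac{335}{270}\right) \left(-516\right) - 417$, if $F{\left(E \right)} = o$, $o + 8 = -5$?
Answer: $- \frac{1440527}{1278} \approx -1127.2$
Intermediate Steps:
$o = -13$ ($o = -8 - 5 = -13$)
$F{\left(E \right)} = -13$
$\left(\frac{-12 + F{\left(4 \right)} 5}{-568} + \frac{335}{270}\right) \left(-516\right) - 417 = \left(\frac{-12 - 65}{-568} + \frac{335}{270}\right) \left(-516\right) - 417 = \left(\left(-12 - 65\right) \left(- \frac{1}{568}\right) + 335 \cdot \frac{1}{270}\right) \left(-516\right) - 417 = \left(\left(-77\right) \left(- \frac{1}{568}\right) + \frac{67}{54}\right) \left(-516\right) - 417 = \left(\frac{77}{568} + \frac{67}{54}\right) \left(-516\right) - 417 = \frac{21107}{15336} \left(-516\right) - 417 = - \frac{907601}{1278} - 417 = - \frac{1440527}{1278}$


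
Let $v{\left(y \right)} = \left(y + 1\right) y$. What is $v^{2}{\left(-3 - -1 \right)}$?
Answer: $4$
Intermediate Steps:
$v{\left(y \right)} = y \left(1 + y\right)$ ($v{\left(y \right)} = \left(1 + y\right) y = y \left(1 + y\right)$)
$v^{2}{\left(-3 - -1 \right)} = \left(\left(-3 - -1\right) \left(1 - 2\right)\right)^{2} = \left(\left(-3 + 1\right) \left(1 + \left(-3 + 1\right)\right)\right)^{2} = \left(- 2 \left(1 - 2\right)\right)^{2} = \left(\left(-2\right) \left(-1\right)\right)^{2} = 2^{2} = 4$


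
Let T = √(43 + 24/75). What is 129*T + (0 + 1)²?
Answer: 1 + 2451*√3/5 ≈ 850.05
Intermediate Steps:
T = 19*√3/5 (T = √(43 + 24*(1/75)) = √(43 + 8/25) = √(1083/25) = 19*√3/5 ≈ 6.5818)
129*T + (0 + 1)² = 129*(19*√3/5) + (0 + 1)² = 2451*√3/5 + 1² = 2451*√3/5 + 1 = 1 + 2451*√3/5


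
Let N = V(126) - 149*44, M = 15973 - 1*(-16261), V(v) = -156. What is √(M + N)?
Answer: √25522 ≈ 159.76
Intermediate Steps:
M = 32234 (M = 15973 + 16261 = 32234)
N = -6712 (N = -156 - 149*44 = -156 - 1*6556 = -156 - 6556 = -6712)
√(M + N) = √(32234 - 6712) = √25522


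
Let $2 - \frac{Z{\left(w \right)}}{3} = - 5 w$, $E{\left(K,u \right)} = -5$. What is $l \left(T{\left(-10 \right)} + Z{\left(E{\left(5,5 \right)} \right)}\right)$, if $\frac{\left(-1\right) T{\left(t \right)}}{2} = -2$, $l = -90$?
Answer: $5850$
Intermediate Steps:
$Z{\left(w \right)} = 6 + 15 w$ ($Z{\left(w \right)} = 6 - 3 \left(- 5 w\right) = 6 + 15 w$)
$T{\left(t \right)} = 4$ ($T{\left(t \right)} = \left(-2\right) \left(-2\right) = 4$)
$l \left(T{\left(-10 \right)} + Z{\left(E{\left(5,5 \right)} \right)}\right) = - 90 \left(4 + \left(6 + 15 \left(-5\right)\right)\right) = - 90 \left(4 + \left(6 - 75\right)\right) = - 90 \left(4 - 69\right) = \left(-90\right) \left(-65\right) = 5850$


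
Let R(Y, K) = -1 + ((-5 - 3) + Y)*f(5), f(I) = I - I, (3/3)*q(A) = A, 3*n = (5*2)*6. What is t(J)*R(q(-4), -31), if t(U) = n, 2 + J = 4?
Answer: -20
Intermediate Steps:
n = 20 (n = ((5*2)*6)/3 = (10*6)/3 = (1/3)*60 = 20)
J = 2 (J = -2 + 4 = 2)
q(A) = A
t(U) = 20
f(I) = 0
R(Y, K) = -1 (R(Y, K) = -1 + ((-5 - 3) + Y)*0 = -1 + (-8 + Y)*0 = -1 + 0 = -1)
t(J)*R(q(-4), -31) = 20*(-1) = -20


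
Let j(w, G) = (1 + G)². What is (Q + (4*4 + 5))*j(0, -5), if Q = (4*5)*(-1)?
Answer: 16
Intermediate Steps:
Q = -20 (Q = 20*(-1) = -20)
(Q + (4*4 + 5))*j(0, -5) = (-20 + (4*4 + 5))*(1 - 5)² = (-20 + (16 + 5))*(-4)² = (-20 + 21)*16 = 1*16 = 16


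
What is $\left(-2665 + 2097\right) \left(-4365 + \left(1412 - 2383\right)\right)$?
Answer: $3030848$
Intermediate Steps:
$\left(-2665 + 2097\right) \left(-4365 + \left(1412 - 2383\right)\right) = - 568 \left(-4365 - 971\right) = \left(-568\right) \left(-5336\right) = 3030848$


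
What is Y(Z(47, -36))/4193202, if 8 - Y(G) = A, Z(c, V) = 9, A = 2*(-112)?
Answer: 116/2096601 ≈ 5.5328e-5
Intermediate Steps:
A = -224
Y(G) = 232 (Y(G) = 8 - 1*(-224) = 8 + 224 = 232)
Y(Z(47, -36))/4193202 = 232/4193202 = 232*(1/4193202) = 116/2096601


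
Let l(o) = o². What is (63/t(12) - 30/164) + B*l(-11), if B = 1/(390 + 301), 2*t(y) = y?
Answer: 297254/28331 ≈ 10.492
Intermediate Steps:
t(y) = y/2
B = 1/691 ≈ 0.0014472
(63/t(12) - 30/164) + B*l(-11) = (63/(((½)*12)) - 30/164) + (1/691)*(-11)² = (63/6 - 30*1/164) + (1/691)*121 = (63*(⅙) - 15/82) + 121/691 = (21/2 - 15/82) + 121/691 = 423/41 + 121/691 = 297254/28331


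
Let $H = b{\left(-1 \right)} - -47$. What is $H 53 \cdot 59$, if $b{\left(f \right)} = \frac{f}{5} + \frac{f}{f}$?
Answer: $\frac{747353}{5} \approx 1.4947 \cdot 10^{5}$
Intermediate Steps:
$b{\left(f \right)} = 1 + \frac{f}{5}$ ($b{\left(f \right)} = f \frac{1}{5} + 1 = \frac{f}{5} + 1 = 1 + \frac{f}{5}$)
$H = \frac{239}{5}$ ($H = \left(1 + \frac{1}{5} \left(-1\right)\right) - -47 = \left(1 - \frac{1}{5}\right) + 47 = \frac{4}{5} + 47 = \frac{239}{5} \approx 47.8$)
$H 53 \cdot 59 = \frac{239}{5} \cdot 53 \cdot 59 = \frac{12667}{5} \cdot 59 = \frac{747353}{5}$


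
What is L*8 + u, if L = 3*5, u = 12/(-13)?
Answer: 1548/13 ≈ 119.08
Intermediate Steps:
u = -12/13 (u = 12*(-1/13) = -12/13 ≈ -0.92308)
L = 15
L*8 + u = 15*8 - 12/13 = 120 - 12/13 = 1548/13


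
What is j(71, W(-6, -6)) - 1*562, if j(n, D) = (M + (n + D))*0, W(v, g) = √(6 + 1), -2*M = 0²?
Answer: -562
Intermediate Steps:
M = 0 (M = -½*0² = -½*0 = 0)
W(v, g) = √7
j(n, D) = 0 (j(n, D) = (0 + (n + D))*0 = (0 + (D + n))*0 = (D + n)*0 = 0)
j(71, W(-6, -6)) - 1*562 = 0 - 1*562 = 0 - 562 = -562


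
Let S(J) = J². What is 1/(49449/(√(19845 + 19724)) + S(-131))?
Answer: 679043609/11650622170448 - 49449*√39569/11650622170448 ≈ 5.7440e-5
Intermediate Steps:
1/(49449/(√(19845 + 19724)) + S(-131)) = 1/(49449/(√(19845 + 19724)) + (-131)²) = 1/(49449/(√39569) + 17161) = 1/(49449*(√39569/39569) + 17161) = 1/(49449*√39569/39569 + 17161) = 1/(17161 + 49449*√39569/39569)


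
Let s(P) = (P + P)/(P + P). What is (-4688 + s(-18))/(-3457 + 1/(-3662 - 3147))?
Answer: 31913783/23538714 ≈ 1.3558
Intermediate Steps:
s(P) = 1 (s(P) = (2*P)/((2*P)) = (2*P)*(1/(2*P)) = 1)
(-4688 + s(-18))/(-3457 + 1/(-3662 - 3147)) = (-4688 + 1)/(-3457 + 1/(-3662 - 3147)) = -4687/(-3457 + 1/(-6809)) = -4687/(-3457 - 1/6809) = -4687/(-23538714/6809) = -4687*(-6809/23538714) = 31913783/23538714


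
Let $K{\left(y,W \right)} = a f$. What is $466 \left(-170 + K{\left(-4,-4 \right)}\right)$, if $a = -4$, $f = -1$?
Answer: $-77356$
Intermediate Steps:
$K{\left(y,W \right)} = 4$ ($K{\left(y,W \right)} = \left(-4\right) \left(-1\right) = 4$)
$466 \left(-170 + K{\left(-4,-4 \right)}\right) = 466 \left(-170 + 4\right) = 466 \left(-166\right) = -77356$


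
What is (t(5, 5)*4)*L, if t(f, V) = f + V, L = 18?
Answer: 720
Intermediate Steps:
t(f, V) = V + f
(t(5, 5)*4)*L = ((5 + 5)*4)*18 = (10*4)*18 = 40*18 = 720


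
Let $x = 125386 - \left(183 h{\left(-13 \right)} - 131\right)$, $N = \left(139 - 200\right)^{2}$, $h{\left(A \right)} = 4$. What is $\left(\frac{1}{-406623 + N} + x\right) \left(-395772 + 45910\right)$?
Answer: $- \frac{8794853009376239}{201451} \approx -4.3658 \cdot 10^{10}$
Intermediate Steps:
$N = 3721$ ($N = \left(-61\right)^{2} = 3721$)
$x = 124785$ ($x = 125386 - \left(183 \cdot 4 - 131\right) = 125386 - \left(732 - 131\right) = 125386 - 601 = 124785$)
$\left(\frac{1}{-406623 + N} + x\right) \left(-395772 + 45910\right) = \left(\frac{1}{-406623 + 3721} + 124785\right) \left(-395772 + 45910\right) = \left(\frac{1}{-402902} + 124785\right) \left(-349862\right) = \left(- \frac{1}{402902} + 124785\right) \left(-349862\right) = \frac{50276126069}{402902} \left(-349862\right) = - \frac{8794853009376239}{201451}$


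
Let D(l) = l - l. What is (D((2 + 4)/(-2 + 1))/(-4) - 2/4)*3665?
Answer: -3665/2 ≈ -1832.5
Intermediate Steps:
D(l) = 0
(D((2 + 4)/(-2 + 1))/(-4) - 2/4)*3665 = (0/(-4) - 2/4)*3665 = (0*(-¼) - 2*¼)*3665 = (0 - ½)*3665 = -½*3665 = -3665/2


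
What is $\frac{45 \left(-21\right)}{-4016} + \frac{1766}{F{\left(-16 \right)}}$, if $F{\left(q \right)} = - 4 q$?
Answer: $\frac{223523}{8032} \approx 27.829$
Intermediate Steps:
$\frac{45 \left(-21\right)}{-4016} + \frac{1766}{F{\left(-16 \right)}} = \frac{45 \left(-21\right)}{-4016} + \frac{1766}{\left(-4\right) \left(-16\right)} = \left(-945\right) \left(- \frac{1}{4016}\right) + \frac{1766}{64} = \frac{945}{4016} + 1766 \cdot \frac{1}{64} = \frac{945}{4016} + \frac{883}{32} = \frac{223523}{8032}$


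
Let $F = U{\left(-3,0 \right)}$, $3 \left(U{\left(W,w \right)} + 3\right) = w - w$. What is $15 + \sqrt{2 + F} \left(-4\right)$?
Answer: $15 - 4 i \approx 15.0 - 4.0 i$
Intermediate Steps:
$U{\left(W,w \right)} = -3$ ($U{\left(W,w \right)} = -3 + \frac{w - w}{3} = -3 + \frac{1}{3} \cdot 0 = -3 + 0 = -3$)
$F = -3$
$15 + \sqrt{2 + F} \left(-4\right) = 15 + \sqrt{2 - 3} \left(-4\right) = 15 + \sqrt{-1} \left(-4\right) = 15 + i \left(-4\right) = 15 - 4 i$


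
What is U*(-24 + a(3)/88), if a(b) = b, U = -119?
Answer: 250971/88 ≈ 2851.9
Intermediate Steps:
U*(-24 + a(3)/88) = -119*(-24 + 3/88) = -119*(-2109/88) = 250971/88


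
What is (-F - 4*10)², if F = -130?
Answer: 8100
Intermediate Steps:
(-F - 4*10)² = (-1*(-130) - 4*10)² = (130 - 40)² = 90² = 8100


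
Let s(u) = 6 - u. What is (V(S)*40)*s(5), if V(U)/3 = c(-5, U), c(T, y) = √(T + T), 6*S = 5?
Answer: 120*I*√10 ≈ 379.47*I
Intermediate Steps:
S = ⅚ (S = (⅙)*5 = ⅚ ≈ 0.83333)
c(T, y) = √2*√T (c(T, y) = √(2*T) = √2*√T)
V(U) = 3*I*√10 (V(U) = 3*(√2*√(-5)) = 3*(√2*(I*√5)) = 3*(I*√10) = 3*I*√10)
(V(S)*40)*s(5) = ((3*I*√10)*40)*(6 - 1*5) = (120*I*√10)*(6 - 5) = (120*I*√10)*1 = 120*I*√10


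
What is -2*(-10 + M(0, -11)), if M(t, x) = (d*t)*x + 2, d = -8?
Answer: 16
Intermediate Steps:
M(t, x) = 2 - 8*t*x (M(t, x) = (-8*t)*x + 2 = -8*t*x + 2 = 2 - 8*t*x)
-2*(-10 + M(0, -11)) = -2*(-10 + (2 - 8*0*(-11))) = -2*(-10 + (2 + 0)) = -2*(-10 + 2) = -2*(-8) = 16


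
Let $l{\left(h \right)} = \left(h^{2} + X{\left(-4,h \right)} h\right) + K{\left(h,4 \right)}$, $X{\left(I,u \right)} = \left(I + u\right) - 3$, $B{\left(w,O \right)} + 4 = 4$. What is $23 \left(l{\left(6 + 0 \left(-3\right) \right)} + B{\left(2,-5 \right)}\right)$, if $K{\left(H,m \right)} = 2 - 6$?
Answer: $598$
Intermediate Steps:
$B{\left(w,O \right)} = 0$ ($B{\left(w,O \right)} = -4 + 4 = 0$)
$K{\left(H,m \right)} = -4$ ($K{\left(H,m \right)} = 2 - 6 = -4$)
$X{\left(I,u \right)} = -3 + I + u$
$l{\left(h \right)} = -4 + h^{2} + h \left(-7 + h\right)$ ($l{\left(h \right)} = \left(h^{2} + \left(-3 - 4 + h\right) h\right) - 4 = \left(h^{2} + \left(-7 + h\right) h\right) - 4 = \left(h^{2} + h \left(-7 + h\right)\right) - 4 = -4 + h^{2} + h \left(-7 + h\right)$)
$23 \left(l{\left(6 + 0 \left(-3\right) \right)} + B{\left(2,-5 \right)}\right) = 23 \left(\left(-4 + \left(6 + 0 \left(-3\right)\right)^{2} + \left(6 + 0 \left(-3\right)\right) \left(-7 + \left(6 + 0 \left(-3\right)\right)\right)\right) + 0\right) = 23 \left(\left(-4 + \left(6 + 0\right)^{2} + \left(6 + 0\right) \left(-7 + \left(6 + 0\right)\right)\right) + 0\right) = 23 \left(\left(-4 + 6^{2} + 6 \left(-7 + 6\right)\right) + 0\right) = 23 \left(\left(-4 + 36 + 6 \left(-1\right)\right) + 0\right) = 23 \left(\left(-4 + 36 - 6\right) + 0\right) = 23 \left(26 + 0\right) = 23 \cdot 26 = 598$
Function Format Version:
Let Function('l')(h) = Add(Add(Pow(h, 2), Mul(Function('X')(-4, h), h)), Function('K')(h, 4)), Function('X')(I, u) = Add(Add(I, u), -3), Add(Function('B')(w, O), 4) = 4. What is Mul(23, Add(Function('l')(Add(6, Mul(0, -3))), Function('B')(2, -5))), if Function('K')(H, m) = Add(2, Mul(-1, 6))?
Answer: 598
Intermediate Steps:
Function('B')(w, O) = 0 (Function('B')(w, O) = Add(-4, 4) = 0)
Function('K')(H, m) = -4 (Function('K')(H, m) = Add(2, -6) = -4)
Function('X')(I, u) = Add(-3, I, u)
Function('l')(h) = Add(-4, Pow(h, 2), Mul(h, Add(-7, h))) (Function('l')(h) = Add(Add(Pow(h, 2), Mul(Add(-3, -4, h), h)), -4) = Add(Add(Pow(h, 2), Mul(Add(-7, h), h)), -4) = Add(Add(Pow(h, 2), Mul(h, Add(-7, h))), -4) = Add(-4, Pow(h, 2), Mul(h, Add(-7, h))))
Mul(23, Add(Function('l')(Add(6, Mul(0, -3))), Function('B')(2, -5))) = Mul(23, Add(Add(-4, Pow(Add(6, Mul(0, -3)), 2), Mul(Add(6, Mul(0, -3)), Add(-7, Add(6, Mul(0, -3))))), 0)) = Mul(23, Add(Add(-4, Pow(Add(6, 0), 2), Mul(Add(6, 0), Add(-7, Add(6, 0)))), 0)) = Mul(23, Add(Add(-4, Pow(6, 2), Mul(6, Add(-7, 6))), 0)) = Mul(23, Add(Add(-4, 36, Mul(6, -1)), 0)) = Mul(23, Add(Add(-4, 36, -6), 0)) = Mul(23, Add(26, 0)) = Mul(23, 26) = 598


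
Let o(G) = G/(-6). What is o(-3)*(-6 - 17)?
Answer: -23/2 ≈ -11.500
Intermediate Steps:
o(G) = -G/6 (o(G) = G*(-1/6) = -G/6)
o(-3)*(-6 - 17) = (-1/6*(-3))*(-6 - 17) = (1/2)*(-23) = -23/2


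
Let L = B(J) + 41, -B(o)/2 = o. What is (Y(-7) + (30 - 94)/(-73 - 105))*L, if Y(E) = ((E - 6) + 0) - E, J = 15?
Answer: -5522/89 ≈ -62.045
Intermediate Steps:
B(o) = -2*o
Y(E) = -6 (Y(E) = ((-6 + E) + 0) - E = (-6 + E) - E = -6)
L = 11 (L = -2*15 + 41 = -30 + 41 = 11)
(Y(-7) + (30 - 94)/(-73 - 105))*L = (-6 + (30 - 94)/(-73 - 105))*11 = (-6 - 64/(-178))*11 = (-6 - 64*(-1/178))*11 = (-6 + 32/89)*11 = -502/89*11 = -5522/89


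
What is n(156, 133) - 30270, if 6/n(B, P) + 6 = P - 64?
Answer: -635668/21 ≈ -30270.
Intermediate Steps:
n(B, P) = 6/(-70 + P) (n(B, P) = 6/(-6 + (P - 64)) = 6/(-6 + (-64 + P)) = 6/(-70 + P))
n(156, 133) - 30270 = 6/(-70 + 133) - 30270 = 6/63 - 30270 = 6*(1/63) - 30270 = 2/21 - 30270 = -635668/21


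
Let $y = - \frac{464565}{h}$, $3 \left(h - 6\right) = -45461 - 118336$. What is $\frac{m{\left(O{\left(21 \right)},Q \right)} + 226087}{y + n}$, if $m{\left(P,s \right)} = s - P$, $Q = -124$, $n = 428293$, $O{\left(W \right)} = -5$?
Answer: $\frac{6168135512}{11691132157} \approx 0.52759$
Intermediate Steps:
$h = -54593$ ($h = 6 + \frac{-45461 - 118336}{3} = 6 + \frac{1}{3} \left(-163797\right) = 6 - 54599 = -54593$)
$y = \frac{464565}{54593}$ ($y = - \frac{464565}{-54593} = \left(-464565\right) \left(- \frac{1}{54593}\right) = \frac{464565}{54593} \approx 8.5096$)
$\frac{m{\left(O{\left(21 \right)},Q \right)} + 226087}{y + n} = \frac{\left(-124 - -5\right) + 226087}{\frac{464565}{54593} + 428293} = \frac{\left(-124 + 5\right) + 226087}{\frac{23382264314}{54593}} = \left(-119 + 226087\right) \frac{54593}{23382264314} = 225968 \cdot \frac{54593}{23382264314} = \frac{6168135512}{11691132157}$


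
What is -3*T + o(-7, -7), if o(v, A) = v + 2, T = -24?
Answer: 67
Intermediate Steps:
o(v, A) = 2 + v
-3*T + o(-7, -7) = -3*(-24) + (2 - 7) = 72 - 5 = 67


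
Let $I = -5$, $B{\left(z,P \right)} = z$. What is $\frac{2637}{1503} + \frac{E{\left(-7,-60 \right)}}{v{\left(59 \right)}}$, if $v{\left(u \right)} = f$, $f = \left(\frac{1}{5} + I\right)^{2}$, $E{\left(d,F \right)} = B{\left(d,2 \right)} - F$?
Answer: $\frac{390043}{96192} \approx 4.0548$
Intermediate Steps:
$E{\left(d,F \right)} = d - F$
$f = \frac{576}{25}$ ($f = \left(\frac{1}{5} - 5\right)^{2} = \left(- \frac{24}{5}\right)^{2} = \frac{576}{25} \approx 23.04$)
$v{\left(u \right)} = \frac{576}{25}$
$\frac{2637}{1503} + \frac{E{\left(-7,-60 \right)}}{v{\left(59 \right)}} = \frac{2637}{1503} + \frac{-7 - -60}{\frac{576}{25}} = 2637 \cdot \frac{1}{1503} + \left(-7 + 60\right) \frac{25}{576} = \frac{293}{167} + 53 \cdot \frac{25}{576} = \frac{293}{167} + \frac{1325}{576} = \frac{390043}{96192}$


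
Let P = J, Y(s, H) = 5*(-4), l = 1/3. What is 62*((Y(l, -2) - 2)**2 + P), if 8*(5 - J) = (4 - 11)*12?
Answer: 30969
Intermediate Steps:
l = 1/3 ≈ 0.33333
Y(s, H) = -20
J = 31/2 (J = 5 - (4 - 11)*12/8 = 5 - (-7)*12/8 = 5 - 1/8*(-84) = 5 + 21/2 = 31/2 ≈ 15.500)
P = 31/2 ≈ 15.500
62*((Y(l, -2) - 2)**2 + P) = 62*((-20 - 2)**2 + 31/2) = 62*((-22)**2 + 31/2) = 62*(484 + 31/2) = 62*(999/2) = 30969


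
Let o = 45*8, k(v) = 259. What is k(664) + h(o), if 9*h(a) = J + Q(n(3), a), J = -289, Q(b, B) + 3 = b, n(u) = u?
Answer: 2042/9 ≈ 226.89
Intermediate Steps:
o = 360
Q(b, B) = -3 + b
h(a) = -289/9 (h(a) = (-289 + (-3 + 3))/9 = (-289 + 0)/9 = (⅑)*(-289) = -289/9)
k(664) + h(o) = 259 - 289/9 = 2042/9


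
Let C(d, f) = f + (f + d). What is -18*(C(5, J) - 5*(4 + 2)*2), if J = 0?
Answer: 990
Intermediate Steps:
C(d, f) = d + 2*f (C(d, f) = f + (d + f) = d + 2*f)
-18*(C(5, J) - 5*(4 + 2)*2) = -18*((5 + 2*0) - 5*(4 + 2)*2) = -18*((5 + 0) - 30*2) = -18*(5 - 5*12) = -18*(5 - 60) = -18*(-55) = 990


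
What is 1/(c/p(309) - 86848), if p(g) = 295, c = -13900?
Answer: -59/5126812 ≈ -1.1508e-5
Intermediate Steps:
1/(c/p(309) - 86848) = 1/(-13900/295 - 86848) = 1/(-13900*1/295 - 86848) = 1/(-2780/59 - 86848) = 1/(-5126812/59) = -59/5126812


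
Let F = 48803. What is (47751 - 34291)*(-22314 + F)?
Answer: 356541940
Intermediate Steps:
(47751 - 34291)*(-22314 + F) = (47751 - 34291)*(-22314 + 48803) = 13460*26489 = 356541940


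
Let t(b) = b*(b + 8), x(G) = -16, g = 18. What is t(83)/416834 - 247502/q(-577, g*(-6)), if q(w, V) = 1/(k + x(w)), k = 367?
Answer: -36211704274915/416834 ≈ -8.6873e+7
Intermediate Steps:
t(b) = b*(8 + b)
q(w, V) = 1/351 (q(w, V) = 1/(367 - 16) = 1/351)
t(83)/416834 - 247502/q(-577, g*(-6)) = (83*(8 + 83))/416834 - 247502/1/351 = (83*91)*(1/416834) - 247502*351 = 7553*(1/416834) - 86873202 = 7553/416834 - 86873202 = -36211704274915/416834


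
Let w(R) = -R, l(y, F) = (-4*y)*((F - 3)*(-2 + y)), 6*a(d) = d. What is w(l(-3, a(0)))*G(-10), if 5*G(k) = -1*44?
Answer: 1584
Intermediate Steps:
a(d) = d/6
l(y, F) = -4*y*(-3 + F)*(-2 + y) (l(y, F) = (-4*y)*((-3 + F)*(-2 + y)) = -4*y*(-3 + F)*(-2 + y))
G(k) = -44/5 (G(k) = (-1*44)/5 = (⅕)*(-44) = -44/5)
w(l(-3, a(0)))*G(-10) = -4*(-3)*(-6 + 2*((⅙)*0) + 3*(-3) - 1*(⅙)*0*(-3))*(-44/5) = -4*(-3)*(-6 + 2*0 - 9 - 1*0*(-3))*(-44/5) = -4*(-3)*(-6 + 0 - 9 + 0)*(-44/5) = -4*(-3)*(-15)*(-44/5) = -1*180*(-44/5) = -180*(-44/5) = 1584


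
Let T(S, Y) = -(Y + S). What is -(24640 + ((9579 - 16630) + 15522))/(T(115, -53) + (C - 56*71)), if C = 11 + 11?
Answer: 33111/4016 ≈ 8.2448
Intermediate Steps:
C = 22
T(S, Y) = -S - Y (T(S, Y) = -(S + Y) = -S - Y)
-(24640 + ((9579 - 16630) + 15522))/(T(115, -53) + (C - 56*71)) = -(24640 + ((9579 - 16630) + 15522))/((-1*115 - 1*(-53)) + (22 - 56*71)) = -(24640 + (-7051 + 15522))/((-115 + 53) + (22 - 3976)) = -(24640 + 8471)/(-62 - 3954) = -33111/(-4016) = -33111*(-1)/4016 = -1*(-33111/4016) = 33111/4016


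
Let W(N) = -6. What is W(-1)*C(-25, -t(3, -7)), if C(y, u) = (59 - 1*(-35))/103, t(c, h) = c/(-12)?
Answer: -564/103 ≈ -5.4757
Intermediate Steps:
t(c, h) = -c/12 (t(c, h) = c*(-1/12) = -c/12)
C(y, u) = 94/103 (C(y, u) = (59 + 35)*(1/103) = 94*(1/103) = 94/103)
W(-1)*C(-25, -t(3, -7)) = -6*94/103 = -564/103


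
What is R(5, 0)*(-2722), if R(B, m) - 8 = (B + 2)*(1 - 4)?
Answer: 35386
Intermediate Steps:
R(B, m) = 2 - 3*B (R(B, m) = 8 + (B + 2)*(1 - 4) = 8 + (2 + B)*(-3) = 8 + (-6 - 3*B) = 2 - 3*B)
R(5, 0)*(-2722) = (2 - 3*5)*(-2722) = (2 - 15)*(-2722) = -13*(-2722) = 35386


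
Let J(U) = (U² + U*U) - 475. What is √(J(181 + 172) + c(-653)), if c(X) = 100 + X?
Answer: √248190 ≈ 498.19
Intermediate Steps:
J(U) = -475 + 2*U² (J(U) = (U² + U²) - 475 = 2*U² - 475 = -475 + 2*U²)
√(J(181 + 172) + c(-653)) = √((-475 + 2*(181 + 172)²) + (100 - 653)) = √((-475 + 2*353²) - 553) = √((-475 + 2*124609) - 553) = √((-475 + 249218) - 553) = √(248743 - 553) = √248190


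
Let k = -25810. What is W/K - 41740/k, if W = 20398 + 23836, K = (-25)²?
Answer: 116776704/1613125 ≈ 72.392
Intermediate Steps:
K = 625
W = 44234
W/K - 41740/k = 44234/625 - 41740/(-25810) = 44234*(1/625) - 41740*(-1/25810) = 44234/625 + 4174/2581 = 116776704/1613125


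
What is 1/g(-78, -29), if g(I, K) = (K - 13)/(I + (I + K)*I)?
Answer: -1378/7 ≈ -196.86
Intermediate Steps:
g(I, K) = (-13 + K)/(I + I*(I + K))
1/g(-78, -29) = 1/((-13 - 29)/((-78)*(1 - 78 - 29))) = 1/(-1/78*(-42)/(-106)) = 1/(-1/78*(-1/106)*(-42)) = 1/(-7/1378) = -1378/7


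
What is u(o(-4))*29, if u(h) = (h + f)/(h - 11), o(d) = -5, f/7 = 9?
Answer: -841/8 ≈ -105.13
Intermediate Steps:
f = 63 (f = 7*9 = 63)
u(h) = (63 + h)/(-11 + h) (u(h) = (h + 63)/(h - 11) = (63 + h)/(-11 + h))
u(o(-4))*29 = ((63 - 5)/(-11 - 5))*29 = (58/(-16))*29 = -1/16*58*29 = -29/8*29 = -841/8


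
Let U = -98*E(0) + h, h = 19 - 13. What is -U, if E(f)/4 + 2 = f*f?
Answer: -790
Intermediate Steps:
E(f) = -8 + 4*f**2 (E(f) = -8 + 4*(f*f) = -8 + 4*f**2)
h = 6
U = 790 (U = -98*(-8 + 4*0**2) + 6 = -98*(-8 + 4*0) + 6 = -98*(-8 + 0) + 6 = -98*(-8) + 6 = 784 + 6 = 790)
-U = -1*790 = -790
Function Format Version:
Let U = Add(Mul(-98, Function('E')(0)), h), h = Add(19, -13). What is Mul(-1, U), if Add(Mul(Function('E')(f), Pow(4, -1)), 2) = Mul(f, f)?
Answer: -790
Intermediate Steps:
Function('E')(f) = Add(-8, Mul(4, Pow(f, 2))) (Function('E')(f) = Add(-8, Mul(4, Mul(f, f))) = Add(-8, Mul(4, Pow(f, 2))))
h = 6
U = 790 (U = Add(Mul(-98, Add(-8, Mul(4, Pow(0, 2)))), 6) = Add(Mul(-98, Add(-8, Mul(4, 0))), 6) = Add(Mul(-98, Add(-8, 0)), 6) = Add(Mul(-98, -8), 6) = Add(784, 6) = 790)
Mul(-1, U) = Mul(-1, 790) = -790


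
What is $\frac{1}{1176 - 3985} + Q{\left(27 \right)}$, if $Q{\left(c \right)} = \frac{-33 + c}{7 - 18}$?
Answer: $\frac{16843}{30899} \approx 0.5451$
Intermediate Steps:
$Q{\left(c \right)} = 3 - \frac{c}{11}$ ($Q{\left(c \right)} = \frac{-33 + c}{-11} = \left(-33 + c\right) \left(- \frac{1}{11}\right) = 3 - \frac{c}{11}$)
$\frac{1}{1176 - 3985} + Q{\left(27 \right)} = \frac{1}{1176 - 3985} + \left(3 - \frac{27}{11}\right) = \frac{1}{-2809} + \left(3 - \frac{27}{11}\right) = - \frac{1}{2809} + \frac{6}{11} = \frac{16843}{30899}$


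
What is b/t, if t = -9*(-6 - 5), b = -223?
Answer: -223/99 ≈ -2.2525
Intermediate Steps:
t = 99 (t = -9*(-11) = 99)
b/t = -223/99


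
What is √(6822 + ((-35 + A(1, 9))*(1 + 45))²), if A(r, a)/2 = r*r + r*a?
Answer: 9*√5962 ≈ 694.93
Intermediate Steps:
A(r, a) = 2*r² + 2*a*r (A(r, a) = 2*(r*r + r*a) = 2*(r² + a*r) = 2*r² + 2*a*r)
√(6822 + ((-35 + A(1, 9))*(1 + 45))²) = √(6822 + ((-35 + 2*1*(9 + 1))*(1 + 45))²) = √(6822 + ((-35 + 2*1*10)*46)²) = √(6822 + ((-35 + 20)*46)²) = √(6822 + (-15*46)²) = √(6822 + (-690)²) = √(6822 + 476100) = √482922 = 9*√5962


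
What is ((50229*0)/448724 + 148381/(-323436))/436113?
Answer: -148381/141054644268 ≈ -1.0519e-6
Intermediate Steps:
((50229*0)/448724 + 148381/(-323436))/436113 = (0*(1/448724) + 148381*(-1/323436))*(1/436113) = (0 - 148381/323436)*(1/436113) = -148381/323436*1/436113 = -148381/141054644268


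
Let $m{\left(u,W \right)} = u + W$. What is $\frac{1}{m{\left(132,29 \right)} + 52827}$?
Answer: $\frac{1}{52988} \approx 1.8872 \cdot 10^{-5}$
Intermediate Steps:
$m{\left(u,W \right)} = W + u$
$\frac{1}{m{\left(132,29 \right)} + 52827} = \frac{1}{\left(29 + 132\right) + 52827} = \frac{1}{161 + 52827} = \frac{1}{52988}$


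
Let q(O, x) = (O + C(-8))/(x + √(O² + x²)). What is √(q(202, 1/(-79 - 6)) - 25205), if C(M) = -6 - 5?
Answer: √(41440 - 25205*√294808901)/√(-1 + √294808901) ≈ 158.76*I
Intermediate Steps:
C(M) = -11
q(O, x) = (-11 + O)/(x + √(O² + x²)) (q(O, x) = (O - 11)/(x + √(O² + x²)) = (-11 + O)/(x + √(O² + x²)))
√(q(202, 1/(-79 - 6)) - 25205) = √((-11 + 202)/(1/(-79 - 6) + √(202² + (1/(-79 - 6))²)) - 25205) = √(191/(1/(-85) + √(40804 + (1/(-85))²)) - 25205) = √(191/(-1/85 + √(40804 + (-1/85)²)) - 25205) = √(191/(-1/85 + √(40804 + 1/7225)) - 25205) = √(191/(-1/85 + √(294808901/7225)) - 25205) = √(191/(-1/85 + √294808901/85) - 25205) = √(-25205 + 191/(-1/85 + √294808901/85))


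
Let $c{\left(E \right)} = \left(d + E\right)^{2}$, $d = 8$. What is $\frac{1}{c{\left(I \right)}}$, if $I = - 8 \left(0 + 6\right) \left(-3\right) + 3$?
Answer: $\frac{1}{24025} \approx 4.1623 \cdot 10^{-5}$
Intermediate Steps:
$I = 147$ ($I = - 8 \cdot 6 \left(-3\right) + 3 = \left(-8\right) \left(-18\right) + 3 = 144 + 3 = 147$)
$c{\left(E \right)} = \left(8 + E\right)^{2}$
$\frac{1}{c{\left(I \right)}} = \frac{1}{\left(8 + 147\right)^{2}} = \frac{1}{155^{2}} = \frac{1}{24025}$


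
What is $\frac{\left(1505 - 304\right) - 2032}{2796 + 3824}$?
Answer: $- \frac{831}{6620} \approx -0.12553$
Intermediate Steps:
$\frac{\left(1505 - 304\right) - 2032}{2796 + 3824} = \frac{1201 - 2032}{6620} = \left(-831\right) \frac{1}{6620} = - \frac{831}{6620}$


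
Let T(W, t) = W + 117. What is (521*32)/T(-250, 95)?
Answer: -16672/133 ≈ -125.35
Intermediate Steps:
T(W, t) = 117 + W
(521*32)/T(-250, 95) = (521*32)/(117 - 250) = 16672/(-133) = 16672*(-1/133) = -16672/133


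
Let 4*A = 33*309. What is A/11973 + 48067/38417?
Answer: 897920971/613288988 ≈ 1.4641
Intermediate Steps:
A = 10197/4 (A = (33*309)/4 = (¼)*10197 = 10197/4 ≈ 2549.3)
A/11973 + 48067/38417 = (10197/4)/11973 + 48067/38417 = (10197/4)*(1/11973) + 48067*(1/38417) = 3399/15964 + 48067/38417 = 897920971/613288988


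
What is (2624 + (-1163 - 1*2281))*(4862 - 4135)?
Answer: -596140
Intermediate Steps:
(2624 + (-1163 - 1*2281))*(4862 - 4135) = (2624 + (-1163 - 2281))*727 = (2624 - 3444)*727 = -820*727 = -596140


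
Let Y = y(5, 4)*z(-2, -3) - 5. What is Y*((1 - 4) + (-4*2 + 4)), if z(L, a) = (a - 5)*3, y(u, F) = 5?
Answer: 875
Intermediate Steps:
z(L, a) = -15 + 3*a (z(L, a) = (-5 + a)*3 = -15 + 3*a)
Y = -125 (Y = 5*(-15 + 3*(-3)) - 5 = 5*(-15 - 9) - 5 = 5*(-24) - 5 = -120 - 5 = -125)
Y*((1 - 4) + (-4*2 + 4)) = -125*((1 - 4) + (-4*2 + 4)) = -125*(-3 + (-8 + 4)) = -125*(-3 - 4) = -125*(-7) = 875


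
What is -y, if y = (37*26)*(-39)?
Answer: 37518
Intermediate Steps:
y = -37518 (y = 962*(-39) = -37518)
-y = -1*(-37518) = 37518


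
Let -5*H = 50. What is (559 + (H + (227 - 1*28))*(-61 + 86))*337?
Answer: 1780708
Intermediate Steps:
H = -10 (H = -1/5*50 = -10)
(559 + (H + (227 - 1*28))*(-61 + 86))*337 = (559 + (-10 + (227 - 1*28))*(-61 + 86))*337 = (559 + (-10 + (227 - 28))*25)*337 = (559 + (-10 + 199)*25)*337 = (559 + 189*25)*337 = (559 + 4725)*337 = 5284*337 = 1780708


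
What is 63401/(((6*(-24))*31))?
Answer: -63401/4464 ≈ -14.203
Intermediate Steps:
63401/(((6*(-24))*31)) = 63401/((-144*31)) = 63401/(-4464) = 63401*(-1/4464) = -63401/4464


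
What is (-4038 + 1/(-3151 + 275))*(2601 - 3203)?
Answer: 3495599989/1438 ≈ 2.4309e+6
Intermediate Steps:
(-4038 + 1/(-3151 + 275))*(2601 - 3203) = (-4038 + 1/(-2876))*(-602) = (-4038 - 1/2876)*(-602) = -11613289/2876*(-602) = 3495599989/1438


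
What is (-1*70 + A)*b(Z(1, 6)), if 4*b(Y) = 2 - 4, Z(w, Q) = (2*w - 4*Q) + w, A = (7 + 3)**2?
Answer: -15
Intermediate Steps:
A = 100 (A = 10**2 = 100)
Z(w, Q) = -4*Q + 3*w (Z(w, Q) = (-4*Q + 2*w) + w = -4*Q + 3*w)
b(Y) = -1/2 (b(Y) = (2 - 4)/4 = (1/4)*(-2) = -1/2)
(-1*70 + A)*b(Z(1, 6)) = (-1*70 + 100)*(-1/2) = (-70 + 100)*(-1/2) = 30*(-1/2) = -15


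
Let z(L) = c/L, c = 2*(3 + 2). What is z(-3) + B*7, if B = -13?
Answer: -283/3 ≈ -94.333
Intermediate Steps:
c = 10 (c = 2*5 = 10)
z(L) = 10/L
z(-3) + B*7 = 10/(-3) - 13*7 = 10*(-1/3) - 91 = -10/3 - 91 = -283/3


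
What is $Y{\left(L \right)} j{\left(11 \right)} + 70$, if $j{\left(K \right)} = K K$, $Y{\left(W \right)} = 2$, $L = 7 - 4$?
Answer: $312$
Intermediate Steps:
$L = 3$
$j{\left(K \right)} = K^{2}$
$Y{\left(L \right)} j{\left(11 \right)} + 70 = 2 \cdot 11^{2} + 70 = 2 \cdot 121 + 70 = 242 + 70 = 312$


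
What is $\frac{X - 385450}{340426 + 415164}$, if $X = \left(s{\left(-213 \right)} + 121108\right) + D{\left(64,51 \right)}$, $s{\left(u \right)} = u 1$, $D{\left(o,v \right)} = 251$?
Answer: $- \frac{132152}{377795} \approx -0.3498$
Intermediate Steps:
$s{\left(u \right)} = u$
$X = 121146$ ($X = \left(-213 + 121108\right) + 251 = 120895 + 251 = 121146$)
$\frac{X - 385450}{340426 + 415164} = \frac{121146 - 385450}{340426 + 415164} = - \frac{264304}{755590} = \left(-264304\right) \frac{1}{755590} = - \frac{132152}{377795}$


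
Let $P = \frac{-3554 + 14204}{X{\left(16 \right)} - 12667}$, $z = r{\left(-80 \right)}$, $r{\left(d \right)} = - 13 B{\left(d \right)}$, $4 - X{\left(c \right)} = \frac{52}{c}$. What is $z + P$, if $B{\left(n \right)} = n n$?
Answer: $- \frac{843074120}{10133} \approx -83201.0$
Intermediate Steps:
$B{\left(n \right)} = n^{2}$
$X{\left(c \right)} = 4 - \frac{52}{c}$
$r{\left(d \right)} = - 13 d^{2}$
$z = -83200$ ($z = - 13 \left(-80\right)^{2} = \left(-13\right) 6400 = -83200$)
$P = - \frac{8520}{10133}$ ($P = \frac{-3554 + 14204}{\left(4 - \frac{52}{16}\right) - 12667} = \frac{10650}{\left(4 - \frac{13}{4}\right) - 12667} = \frac{10650}{\frac{3}{4} - 12667} = \frac{10650}{- \frac{50665}{4}} = 10650 \left(- \frac{4}{50665}\right) = - \frac{8520}{10133} \approx -0.84082$)
$z + P = -83200 - \frac{8520}{10133} = - \frac{843074120}{10133}$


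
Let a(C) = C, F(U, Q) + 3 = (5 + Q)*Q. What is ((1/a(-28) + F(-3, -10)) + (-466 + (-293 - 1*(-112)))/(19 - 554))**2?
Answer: 520765732881/224400400 ≈ 2320.7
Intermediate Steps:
F(U, Q) = -3 + Q*(5 + Q) (F(U, Q) = -3 + (5 + Q)*Q = -3 + Q*(5 + Q))
((1/a(-28) + F(-3, -10)) + (-466 + (-293 - 1*(-112)))/(19 - 554))**2 = ((1/(-28) + (-3 + (-10)**2 + 5*(-10))) + (-466 + (-293 - 1*(-112)))/(19 - 554))**2 = ((-1/28 + (-3 + 100 - 50)) + (-466 + (-293 + 112))/(-535))**2 = ((-1/28 + 47) + (-466 - 181)*(-1/535))**2 = (1315/28 - 647*(-1/535))**2 = (1315/28 + 647/535)**2 = (721641/14980)**2 = 520765732881/224400400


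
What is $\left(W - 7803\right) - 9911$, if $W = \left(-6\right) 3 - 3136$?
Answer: $-20868$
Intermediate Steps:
$W = -3154$ ($W = -18 - 3136 = -3154$)
$\left(W - 7803\right) - 9911 = \left(-3154 - 7803\right) - 9911 = -10957 - 9911 = -20868$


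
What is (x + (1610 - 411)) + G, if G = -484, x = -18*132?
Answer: -1661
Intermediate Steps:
x = -2376
(x + (1610 - 411)) + G = (-2376 + (1610 - 411)) - 484 = (-2376 + 1199) - 484 = -1177 - 484 = -1661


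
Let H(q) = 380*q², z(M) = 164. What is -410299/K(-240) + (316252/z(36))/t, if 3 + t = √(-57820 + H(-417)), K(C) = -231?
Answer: 1110605442570328/625275334761 + 7906300*√6602/2706819631 ≈ 1776.4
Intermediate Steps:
t = -3 + 100*√6602 (t = -3 + √(-57820 + 380*(-417)²) = -3 + √(-57820 + 380*173889) = -3 + √(-57820 + 66077820) = -3 + √66020000 = -3 + 100*√6602 ≈ 8122.3)
-410299/K(-240) + (316252/z(36))/t = -410299/(-231) + (316252/164)/(-3 + 100*√6602) = -410299*(-1/231) + (316252*(1/164))/(-3 + 100*√6602) = 410299/231 + 79063/(41*(-3 + 100*√6602))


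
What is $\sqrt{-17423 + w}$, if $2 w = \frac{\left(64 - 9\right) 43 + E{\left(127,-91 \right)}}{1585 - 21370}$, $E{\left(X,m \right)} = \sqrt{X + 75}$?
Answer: $\frac{\sqrt{-27280763895750 - 39570 \sqrt{202}}}{39570} \approx 132.0 i$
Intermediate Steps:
$E{\left(X,m \right)} = \sqrt{75 + X}$
$w = - \frac{473}{7914} - \frac{\sqrt{202}}{39570}$ ($w = \frac{\left(\left(64 - 9\right) 43 + \sqrt{75 + 127}\right) \frac{1}{1585 - 21370}}{2} = \frac{\left(55 \cdot 43 + \sqrt{202}\right) \frac{1}{-19785}}{2} = \frac{\left(2365 + \sqrt{202}\right) \left(- \frac{1}{19785}\right)}{2} = \frac{- \frac{473}{3957} - \frac{\sqrt{202}}{19785}}{2} = - \frac{473}{7914} - \frac{\sqrt{202}}{39570} \approx -0.060127$)
$\sqrt{-17423 + w} = \sqrt{-17423 - \left(\frac{473}{7914} + \frac{\sqrt{202}}{39570}\right)} = \sqrt{- \frac{137886095}{7914} - \frac{\sqrt{202}}{39570}}$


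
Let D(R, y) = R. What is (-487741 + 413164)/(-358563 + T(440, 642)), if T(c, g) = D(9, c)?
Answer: 24859/119518 ≈ 0.20799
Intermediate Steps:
T(c, g) = 9
(-487741 + 413164)/(-358563 + T(440, 642)) = (-487741 + 413164)/(-358563 + 9) = -74577/(-358554) = -74577*(-1/358554) = 24859/119518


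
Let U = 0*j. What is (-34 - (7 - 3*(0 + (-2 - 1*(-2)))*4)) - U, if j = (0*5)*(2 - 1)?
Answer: -41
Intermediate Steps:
j = 0 (j = 0*1 = 0)
U = 0 (U = 0*0 = 0)
(-34 - (7 - 3*(0 + (-2 - 1*(-2)))*4)) - U = (-34 - (7 - 3*(0 + (-2 - 1*(-2)))*4)) - 1*0 = (-34 - (7 - 3*(0 + (-2 + 2))*4)) + 0 = (-34 - (7 - 3*(0 + 0)*4)) + 0 = (-34 - (7 - 3*0*4)) + 0 = (-34 - (7 + 0*4)) + 0 = (-34 - (7 + 0)) + 0 = (-34 - 1*7) + 0 = (-34 - 7) + 0 = -41 + 0 = -41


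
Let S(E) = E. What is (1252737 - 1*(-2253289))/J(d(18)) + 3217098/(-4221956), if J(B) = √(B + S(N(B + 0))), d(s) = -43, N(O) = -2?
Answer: -1608549/2110978 - 3506026*I*√5/15 ≈ -0.76199 - 5.2265e+5*I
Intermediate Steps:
J(B) = √(-2 + B) (J(B) = √(B - 2) = √(-2 + B))
(1252737 - 1*(-2253289))/J(d(18)) + 3217098/(-4221956) = (1252737 - 1*(-2253289))/(√(-2 - 43)) + 3217098/(-4221956) = (1252737 + 2253289)/(√(-45)) + 3217098*(-1/4221956) = 3506026/((3*I*√5)) - 1608549/2110978 = 3506026*(-I*√5/15) - 1608549/2110978 = -3506026*I*√5/15 - 1608549/2110978 = -1608549/2110978 - 3506026*I*√5/15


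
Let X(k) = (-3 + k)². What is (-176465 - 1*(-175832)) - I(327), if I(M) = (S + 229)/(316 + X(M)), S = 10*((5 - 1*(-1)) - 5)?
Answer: -66650075/105292 ≈ -633.00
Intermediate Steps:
S = 10 (S = 10*((5 + 1) - 5) = 10*(6 - 5) = 10*1 = 10)
I(M) = 239/(316 + (-3 + M)²) (I(M) = (10 + 229)/(316 + (-3 + M)²) = 239/(316 + (-3 + M)²))
(-176465 - 1*(-175832)) - I(327) = (-176465 - 1*(-175832)) - 239/(316 + (-3 + 327)²) = (-176465 + 175832) - 239/(316 + 324²) = -633 - 239/(316 + 104976) = -633 - 239/105292 = -66650075/105292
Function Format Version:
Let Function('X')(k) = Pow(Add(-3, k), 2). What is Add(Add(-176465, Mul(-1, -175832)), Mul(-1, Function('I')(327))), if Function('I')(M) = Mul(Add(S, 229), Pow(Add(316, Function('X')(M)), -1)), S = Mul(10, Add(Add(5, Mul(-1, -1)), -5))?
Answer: Rational(-66650075, 105292) ≈ -633.00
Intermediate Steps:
S = 10 (S = Mul(10, Add(Add(5, 1), -5)) = Mul(10, Add(6, -5)) = Mul(10, 1) = 10)
Function('I')(M) = Mul(239, Pow(Add(316, Pow(Add(-3, M), 2)), -1)) (Function('I')(M) = Mul(Add(10, 229), Pow(Add(316, Pow(Add(-3, M), 2)), -1)) = Mul(239, Pow(Add(316, Pow(Add(-3, M), 2)), -1)))
Add(Add(-176465, Mul(-1, -175832)), Mul(-1, Function('I')(327))) = Add(Add(-176465, Mul(-1, -175832)), Mul(-1, Mul(239, Pow(Add(316, Pow(Add(-3, 327), 2)), -1)))) = Add(Add(-176465, 175832), Mul(-1, Mul(239, Pow(Add(316, Pow(324, 2)), -1)))) = Add(-633, Mul(-1, Mul(239, Pow(Add(316, 104976), -1)))) = Add(-633, Mul(-1, Mul(239, Pow(105292, -1)))) = Add(-633, Mul(-1, Mul(239, Rational(1, 105292)))) = Add(-633, Mul(-1, Rational(239, 105292))) = Add(-633, Rational(-239, 105292)) = Rational(-66650075, 105292)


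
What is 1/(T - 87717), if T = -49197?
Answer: -1/136914 ≈ -7.3039e-6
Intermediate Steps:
1/(T - 87717) = 1/(-49197 - 87717) = 1/(-136914) = -1/136914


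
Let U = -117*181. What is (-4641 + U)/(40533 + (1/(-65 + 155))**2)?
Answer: -16086600/25255177 ≈ -0.63696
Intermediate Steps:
U = -21177
(-4641 + U)/(40533 + (1/(-65 + 155))**2) = (-4641 - 21177)/(40533 + (1/(-65 + 155))**2) = -25818/(40533 + (1/90)**2) = -25818/(40533 + 1/8100) = -25818/328317301/8100 = -25818*8100/328317301 = -16086600/25255177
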